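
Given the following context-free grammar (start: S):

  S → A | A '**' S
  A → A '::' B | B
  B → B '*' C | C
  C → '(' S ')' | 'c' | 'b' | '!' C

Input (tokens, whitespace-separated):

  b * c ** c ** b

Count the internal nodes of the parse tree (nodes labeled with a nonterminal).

[S [A [B [B [C b]] * [C c]]] ** [S [A [B [C c]]] ** [S [A [B [C b]]]]]]

14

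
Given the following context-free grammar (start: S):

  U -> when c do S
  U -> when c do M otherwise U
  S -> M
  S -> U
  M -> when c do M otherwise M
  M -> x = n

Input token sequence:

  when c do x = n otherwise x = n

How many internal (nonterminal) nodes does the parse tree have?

4

[S [M when c do [M x = n] otherwise [M x = n]]]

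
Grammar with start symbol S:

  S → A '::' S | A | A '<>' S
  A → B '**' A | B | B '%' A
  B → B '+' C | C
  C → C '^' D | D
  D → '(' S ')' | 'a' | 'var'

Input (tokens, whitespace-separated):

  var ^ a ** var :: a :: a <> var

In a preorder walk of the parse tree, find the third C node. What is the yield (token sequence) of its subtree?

[S [A [B [C [C [D var]] ^ [D a]]] ** [A [B [C [D var]]]]] :: [S [A [B [C [D a]]]] :: [S [A [B [C [D a]]]] <> [S [A [B [C [D var]]]]]]]]

var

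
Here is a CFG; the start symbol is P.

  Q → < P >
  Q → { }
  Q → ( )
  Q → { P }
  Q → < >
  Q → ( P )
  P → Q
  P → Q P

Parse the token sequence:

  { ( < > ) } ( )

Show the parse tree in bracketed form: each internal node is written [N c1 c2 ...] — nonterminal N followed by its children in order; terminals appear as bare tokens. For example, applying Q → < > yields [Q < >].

[P [Q { [P [Q ( [P [Q < >]] )]] }] [P [Q ( )]]]

P
Q P
{ P } P
{ Q } P
{ ( P ) } P
{ ( Q ) } P
{ ( < > ) } P
{ ( < > ) } Q
{ ( < > ) } ( )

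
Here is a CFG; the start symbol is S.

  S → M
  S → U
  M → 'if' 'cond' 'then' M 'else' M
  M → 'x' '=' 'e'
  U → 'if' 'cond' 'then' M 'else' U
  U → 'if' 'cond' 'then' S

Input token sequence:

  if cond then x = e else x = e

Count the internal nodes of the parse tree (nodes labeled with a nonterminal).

4

[S [M if cond then [M x = e] else [M x = e]]]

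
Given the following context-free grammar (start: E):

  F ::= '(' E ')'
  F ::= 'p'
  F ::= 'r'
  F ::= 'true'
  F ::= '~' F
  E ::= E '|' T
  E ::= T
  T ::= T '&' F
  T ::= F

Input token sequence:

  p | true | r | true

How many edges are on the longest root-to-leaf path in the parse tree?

[E [E [E [E [T [F p]]] | [T [F true]]] | [T [F r]]] | [T [F true]]]

6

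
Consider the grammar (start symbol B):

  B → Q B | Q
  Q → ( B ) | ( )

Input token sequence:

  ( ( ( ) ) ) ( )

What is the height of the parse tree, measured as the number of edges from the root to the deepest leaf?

6

[B [Q ( [B [Q ( [B [Q ( )]] )]] )] [B [Q ( )]]]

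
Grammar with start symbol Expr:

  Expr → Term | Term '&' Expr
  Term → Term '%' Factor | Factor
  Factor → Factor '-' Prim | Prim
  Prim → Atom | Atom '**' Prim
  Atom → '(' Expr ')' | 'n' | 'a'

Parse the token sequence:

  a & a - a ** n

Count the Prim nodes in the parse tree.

4

[Expr [Term [Factor [Prim [Atom a]]]] & [Expr [Term [Factor [Factor [Prim [Atom a]]] - [Prim [Atom a] ** [Prim [Atom n]]]]]]]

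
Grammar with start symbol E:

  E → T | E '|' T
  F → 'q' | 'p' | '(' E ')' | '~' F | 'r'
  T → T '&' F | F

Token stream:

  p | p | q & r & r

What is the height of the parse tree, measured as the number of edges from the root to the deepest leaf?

5

[E [E [E [T [F p]]] | [T [F p]]] | [T [T [T [F q]] & [F r]] & [F r]]]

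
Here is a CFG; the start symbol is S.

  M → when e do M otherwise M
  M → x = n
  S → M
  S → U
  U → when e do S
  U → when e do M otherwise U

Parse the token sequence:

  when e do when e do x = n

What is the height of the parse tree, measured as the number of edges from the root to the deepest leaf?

[S [U when e do [S [U when e do [S [M x = n]]]]]]

6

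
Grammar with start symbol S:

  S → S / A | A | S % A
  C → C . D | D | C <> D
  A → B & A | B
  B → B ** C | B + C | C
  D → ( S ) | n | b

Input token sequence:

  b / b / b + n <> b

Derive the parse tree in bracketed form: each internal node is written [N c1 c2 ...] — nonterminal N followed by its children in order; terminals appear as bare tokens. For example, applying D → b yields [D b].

S
S / A
S / A / A
A / A / A
B / A / A
C / A / A
D / A / A
b / A / A
b / B / A
b / C / A
b / D / A
b / b / A
b / b / B
b / b / B + C
b / b / C + C
b / b / D + C
b / b / b + C
b / b / b + C <> D
b / b / b + D <> D
b / b / b + n <> D
b / b / b + n <> b

[S [S [S [A [B [C [D b]]]]] / [A [B [C [D b]]]]] / [A [B [B [C [D b]]] + [C [C [D n]] <> [D b]]]]]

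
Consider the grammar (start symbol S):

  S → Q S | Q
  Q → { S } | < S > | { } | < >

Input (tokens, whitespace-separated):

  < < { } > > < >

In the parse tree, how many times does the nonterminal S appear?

[S [Q < [S [Q < [S [Q { }]] >]] >] [S [Q < >]]]

4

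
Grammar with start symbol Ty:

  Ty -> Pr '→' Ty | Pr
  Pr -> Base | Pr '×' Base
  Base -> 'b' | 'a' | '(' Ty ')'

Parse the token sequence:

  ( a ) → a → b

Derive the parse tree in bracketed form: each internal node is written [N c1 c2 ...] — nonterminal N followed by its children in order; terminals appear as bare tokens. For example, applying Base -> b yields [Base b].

Ty
Pr → Ty
Base → Ty
( Ty ) → Ty
( Pr ) → Ty
( Base ) → Ty
( a ) → Ty
( a ) → Pr → Ty
( a ) → Base → Ty
( a ) → a → Ty
( a ) → a → Pr
( a ) → a → Base
( a ) → a → b

[Ty [Pr [Base ( [Ty [Pr [Base a]]] )]] → [Ty [Pr [Base a]] → [Ty [Pr [Base b]]]]]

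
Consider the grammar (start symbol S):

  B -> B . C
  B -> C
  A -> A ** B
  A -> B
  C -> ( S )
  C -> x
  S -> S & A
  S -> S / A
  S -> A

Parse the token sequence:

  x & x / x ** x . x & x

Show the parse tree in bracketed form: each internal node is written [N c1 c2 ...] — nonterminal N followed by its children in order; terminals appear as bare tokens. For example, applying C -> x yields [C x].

S
S & A
S / A & A
S & A / A & A
A & A / A & A
B & A / A & A
C & A / A & A
x & A / A & A
x & B / A & A
x & C / A & A
x & x / A & A
x & x / A ** B & A
x & x / B ** B & A
x & x / C ** B & A
x & x / x ** B & A
x & x / x ** B . C & A
x & x / x ** C . C & A
x & x / x ** x . C & A
x & x / x ** x . x & A
x & x / x ** x . x & B
x & x / x ** x . x & C
x & x / x ** x . x & x

[S [S [S [S [A [B [C x]]]] & [A [B [C x]]]] / [A [A [B [C x]]] ** [B [B [C x]] . [C x]]]] & [A [B [C x]]]]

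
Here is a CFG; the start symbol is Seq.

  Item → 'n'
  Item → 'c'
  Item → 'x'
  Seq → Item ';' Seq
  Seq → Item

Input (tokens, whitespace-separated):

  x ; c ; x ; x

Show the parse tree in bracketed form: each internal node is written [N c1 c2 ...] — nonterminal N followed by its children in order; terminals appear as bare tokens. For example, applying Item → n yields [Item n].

[Seq [Item x] ; [Seq [Item c] ; [Seq [Item x] ; [Seq [Item x]]]]]

Seq
Item ; Seq
x ; Seq
x ; Item ; Seq
x ; c ; Seq
x ; c ; Item ; Seq
x ; c ; x ; Seq
x ; c ; x ; Item
x ; c ; x ; x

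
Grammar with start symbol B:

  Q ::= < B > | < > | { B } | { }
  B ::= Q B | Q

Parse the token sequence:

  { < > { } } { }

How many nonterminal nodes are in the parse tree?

[B [Q { [B [Q < >] [B [Q { }]]] }] [B [Q { }]]]

8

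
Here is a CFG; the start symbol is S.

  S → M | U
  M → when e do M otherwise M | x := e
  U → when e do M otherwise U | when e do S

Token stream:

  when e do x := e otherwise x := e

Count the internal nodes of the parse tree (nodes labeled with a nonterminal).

[S [M when e do [M x := e] otherwise [M x := e]]]

4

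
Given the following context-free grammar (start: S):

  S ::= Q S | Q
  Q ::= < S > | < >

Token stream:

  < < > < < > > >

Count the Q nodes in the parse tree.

4

[S [Q < [S [Q < >] [S [Q < [S [Q < >]] >]]] >]]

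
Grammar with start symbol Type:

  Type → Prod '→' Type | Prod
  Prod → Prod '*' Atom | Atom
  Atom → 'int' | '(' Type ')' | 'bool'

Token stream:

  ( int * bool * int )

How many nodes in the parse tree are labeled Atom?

4

[Type [Prod [Atom ( [Type [Prod [Prod [Prod [Atom int]] * [Atom bool]] * [Atom int]]] )]]]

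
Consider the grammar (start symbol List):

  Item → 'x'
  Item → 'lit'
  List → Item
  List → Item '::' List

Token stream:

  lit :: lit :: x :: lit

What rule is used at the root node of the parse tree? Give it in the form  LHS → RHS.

List → Item '::' List

[List [Item lit] :: [List [Item lit] :: [List [Item x] :: [List [Item lit]]]]]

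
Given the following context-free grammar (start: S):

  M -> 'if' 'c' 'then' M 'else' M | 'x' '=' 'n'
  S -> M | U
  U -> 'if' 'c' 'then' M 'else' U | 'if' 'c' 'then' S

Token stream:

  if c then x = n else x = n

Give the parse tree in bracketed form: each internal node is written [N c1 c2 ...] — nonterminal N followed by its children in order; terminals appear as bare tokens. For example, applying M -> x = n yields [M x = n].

S
M
if c then M else M
if c then x = n else M
if c then x = n else x = n

[S [M if c then [M x = n] else [M x = n]]]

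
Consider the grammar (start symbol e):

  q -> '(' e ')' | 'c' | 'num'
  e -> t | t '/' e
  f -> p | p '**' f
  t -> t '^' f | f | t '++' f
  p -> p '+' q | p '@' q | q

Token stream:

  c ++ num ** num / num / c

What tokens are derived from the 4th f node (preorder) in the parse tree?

[e [t [t [f [p [q c]]]] ++ [f [p [q num]] ** [f [p [q num]]]]] / [e [t [f [p [q num]]]] / [e [t [f [p [q c]]]]]]]

num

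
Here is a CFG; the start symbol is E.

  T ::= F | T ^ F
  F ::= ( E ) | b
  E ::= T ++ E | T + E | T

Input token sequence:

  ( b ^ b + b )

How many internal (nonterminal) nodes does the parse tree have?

11

[E [T [F ( [E [T [T [F b]] ^ [F b]] + [E [T [F b]]]] )]]]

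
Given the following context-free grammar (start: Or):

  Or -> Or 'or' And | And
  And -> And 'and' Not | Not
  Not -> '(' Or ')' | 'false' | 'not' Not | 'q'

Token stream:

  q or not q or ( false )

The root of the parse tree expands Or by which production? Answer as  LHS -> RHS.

[Or [Or [Or [And [Not q]]] or [And [Not not [Not q]]]] or [And [Not ( [Or [And [Not false]]] )]]]

Or -> Or 'or' And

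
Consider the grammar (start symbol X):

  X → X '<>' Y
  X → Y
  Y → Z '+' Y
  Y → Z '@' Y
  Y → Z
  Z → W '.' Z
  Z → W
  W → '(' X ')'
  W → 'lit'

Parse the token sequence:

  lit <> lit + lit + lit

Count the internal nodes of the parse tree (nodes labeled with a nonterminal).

[X [X [Y [Z [W lit]]]] <> [Y [Z [W lit]] + [Y [Z [W lit]] + [Y [Z [W lit]]]]]]

14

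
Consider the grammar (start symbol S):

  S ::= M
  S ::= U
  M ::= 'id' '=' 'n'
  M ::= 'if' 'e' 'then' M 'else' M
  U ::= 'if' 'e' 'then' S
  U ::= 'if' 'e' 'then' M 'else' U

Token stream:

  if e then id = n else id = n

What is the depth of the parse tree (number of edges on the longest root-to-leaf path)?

3

[S [M if e then [M id = n] else [M id = n]]]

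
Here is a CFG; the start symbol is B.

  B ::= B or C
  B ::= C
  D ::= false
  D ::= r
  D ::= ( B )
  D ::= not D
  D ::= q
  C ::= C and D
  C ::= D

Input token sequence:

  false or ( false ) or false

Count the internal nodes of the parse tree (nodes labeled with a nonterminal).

12

[B [B [B [C [D false]]] or [C [D ( [B [C [D false]]] )]]] or [C [D false]]]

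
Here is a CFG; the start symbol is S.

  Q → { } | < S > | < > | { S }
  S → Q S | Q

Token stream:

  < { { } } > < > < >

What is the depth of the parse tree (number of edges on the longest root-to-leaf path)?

[S [Q < [S [Q { [S [Q { }]] }]] >] [S [Q < >] [S [Q < >]]]]

6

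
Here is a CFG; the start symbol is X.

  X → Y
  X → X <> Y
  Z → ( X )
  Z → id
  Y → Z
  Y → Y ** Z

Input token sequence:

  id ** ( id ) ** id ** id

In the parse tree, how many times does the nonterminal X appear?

2

[X [Y [Y [Y [Y [Z id]] ** [Z ( [X [Y [Z id]]] )]] ** [Z id]] ** [Z id]]]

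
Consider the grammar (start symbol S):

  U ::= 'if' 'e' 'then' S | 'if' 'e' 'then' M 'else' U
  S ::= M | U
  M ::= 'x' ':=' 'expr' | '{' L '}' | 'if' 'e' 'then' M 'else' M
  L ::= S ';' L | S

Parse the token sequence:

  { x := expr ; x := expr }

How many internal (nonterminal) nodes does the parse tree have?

[S [M { [L [S [M x := expr]] ; [L [S [M x := expr]]]] }]]

8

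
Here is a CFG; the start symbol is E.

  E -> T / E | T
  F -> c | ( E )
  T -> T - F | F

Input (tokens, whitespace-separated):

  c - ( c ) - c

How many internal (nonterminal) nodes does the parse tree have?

[E [T [T [T [F c]] - [F ( [E [T [F c]]] )]] - [F c]]]

10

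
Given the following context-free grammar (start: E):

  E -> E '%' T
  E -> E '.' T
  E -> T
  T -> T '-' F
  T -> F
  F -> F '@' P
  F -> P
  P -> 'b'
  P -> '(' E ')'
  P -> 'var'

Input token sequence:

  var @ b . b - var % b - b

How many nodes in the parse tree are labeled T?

[E [E [E [T [F [F [P var]] @ [P b]]]] . [T [T [F [P b]]] - [F [P var]]]] % [T [T [F [P b]]] - [F [P b]]]]

5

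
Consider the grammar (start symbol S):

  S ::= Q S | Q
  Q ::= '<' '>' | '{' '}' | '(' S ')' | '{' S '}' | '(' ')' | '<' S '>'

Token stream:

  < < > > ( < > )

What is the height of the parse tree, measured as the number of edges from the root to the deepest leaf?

5

[S [Q < [S [Q < >]] >] [S [Q ( [S [Q < >]] )]]]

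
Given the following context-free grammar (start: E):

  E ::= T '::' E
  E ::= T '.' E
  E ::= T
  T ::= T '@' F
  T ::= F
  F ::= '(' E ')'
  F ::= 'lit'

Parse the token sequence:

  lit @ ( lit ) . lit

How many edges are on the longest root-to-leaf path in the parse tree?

[E [T [T [F lit]] @ [F ( [E [T [F lit]]] )]] . [E [T [F lit]]]]

6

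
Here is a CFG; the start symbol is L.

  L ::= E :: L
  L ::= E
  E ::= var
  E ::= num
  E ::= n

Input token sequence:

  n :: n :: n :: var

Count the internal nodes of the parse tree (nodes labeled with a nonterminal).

[L [E n] :: [L [E n] :: [L [E n] :: [L [E var]]]]]

8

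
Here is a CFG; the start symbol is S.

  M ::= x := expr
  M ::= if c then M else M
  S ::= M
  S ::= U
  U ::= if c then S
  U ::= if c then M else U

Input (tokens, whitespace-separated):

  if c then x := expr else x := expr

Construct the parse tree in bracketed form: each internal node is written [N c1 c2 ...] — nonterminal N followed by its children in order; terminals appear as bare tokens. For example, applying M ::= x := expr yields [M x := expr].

[S [M if c then [M x := expr] else [M x := expr]]]

S
M
if c then M else M
if c then x := expr else M
if c then x := expr else x := expr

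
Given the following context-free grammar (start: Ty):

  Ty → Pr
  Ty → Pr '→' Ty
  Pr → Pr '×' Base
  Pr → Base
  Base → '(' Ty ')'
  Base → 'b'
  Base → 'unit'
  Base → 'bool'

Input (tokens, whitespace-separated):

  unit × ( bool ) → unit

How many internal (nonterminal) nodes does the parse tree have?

[Ty [Pr [Pr [Base unit]] × [Base ( [Ty [Pr [Base bool]]] )]] → [Ty [Pr [Base unit]]]]

11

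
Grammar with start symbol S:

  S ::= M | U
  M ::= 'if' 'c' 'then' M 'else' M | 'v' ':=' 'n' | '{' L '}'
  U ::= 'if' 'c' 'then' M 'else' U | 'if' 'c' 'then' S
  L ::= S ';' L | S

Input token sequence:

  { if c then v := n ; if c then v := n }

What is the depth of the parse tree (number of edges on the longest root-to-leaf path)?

[S [M { [L [S [U if c then [S [M v := n]]]] ; [L [S [U if c then [S [M v := n]]]]]] }]]

8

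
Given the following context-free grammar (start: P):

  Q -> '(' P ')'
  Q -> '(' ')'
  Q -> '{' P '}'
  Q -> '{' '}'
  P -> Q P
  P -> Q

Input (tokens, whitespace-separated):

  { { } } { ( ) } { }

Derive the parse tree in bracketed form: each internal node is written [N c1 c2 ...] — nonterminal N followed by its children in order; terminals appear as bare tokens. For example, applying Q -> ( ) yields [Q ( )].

[P [Q { [P [Q { }]] }] [P [Q { [P [Q ( )]] }] [P [Q { }]]]]

P
Q P
{ P } P
{ Q } P
{ { } } P
{ { } } Q P
{ { } } { P } P
{ { } } { Q } P
{ { } } { ( ) } P
{ { } } { ( ) } Q
{ { } } { ( ) } { }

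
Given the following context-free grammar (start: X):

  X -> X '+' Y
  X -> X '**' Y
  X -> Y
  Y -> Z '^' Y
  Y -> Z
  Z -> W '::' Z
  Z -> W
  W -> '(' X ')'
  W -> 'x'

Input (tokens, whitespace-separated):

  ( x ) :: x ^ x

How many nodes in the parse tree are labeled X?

[X [Y [Z [W ( [X [Y [Z [W x]]]] )] :: [Z [W x]]] ^ [Y [Z [W x]]]]]

2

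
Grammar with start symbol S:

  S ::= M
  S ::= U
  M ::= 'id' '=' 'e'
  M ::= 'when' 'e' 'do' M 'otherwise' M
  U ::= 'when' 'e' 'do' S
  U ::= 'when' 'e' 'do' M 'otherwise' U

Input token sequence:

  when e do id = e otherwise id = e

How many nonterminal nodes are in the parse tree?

[S [M when e do [M id = e] otherwise [M id = e]]]

4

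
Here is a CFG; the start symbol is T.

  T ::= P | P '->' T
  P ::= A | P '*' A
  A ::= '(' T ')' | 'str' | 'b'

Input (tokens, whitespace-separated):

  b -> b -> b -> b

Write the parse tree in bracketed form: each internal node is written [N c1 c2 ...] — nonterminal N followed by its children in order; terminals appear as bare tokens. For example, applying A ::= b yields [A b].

[T [P [A b]] -> [T [P [A b]] -> [T [P [A b]] -> [T [P [A b]]]]]]

T
P -> T
A -> T
b -> T
b -> P -> T
b -> A -> T
b -> b -> T
b -> b -> P -> T
b -> b -> A -> T
b -> b -> b -> T
b -> b -> b -> P
b -> b -> b -> A
b -> b -> b -> b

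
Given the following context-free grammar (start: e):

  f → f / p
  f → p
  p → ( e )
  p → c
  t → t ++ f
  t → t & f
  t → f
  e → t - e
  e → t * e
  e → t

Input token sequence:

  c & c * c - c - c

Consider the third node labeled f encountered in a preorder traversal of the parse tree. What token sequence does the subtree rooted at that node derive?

c

[e [t [t [f [p c]]] & [f [p c]]] * [e [t [f [p c]]] - [e [t [f [p c]]] - [e [t [f [p c]]]]]]]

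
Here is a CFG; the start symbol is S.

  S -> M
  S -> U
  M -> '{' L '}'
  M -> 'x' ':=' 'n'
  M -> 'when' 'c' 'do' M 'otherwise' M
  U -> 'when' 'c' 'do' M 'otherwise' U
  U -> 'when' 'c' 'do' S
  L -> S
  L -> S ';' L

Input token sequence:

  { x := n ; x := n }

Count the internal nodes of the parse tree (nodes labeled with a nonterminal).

8

[S [M { [L [S [M x := n]] ; [L [S [M x := n]]]] }]]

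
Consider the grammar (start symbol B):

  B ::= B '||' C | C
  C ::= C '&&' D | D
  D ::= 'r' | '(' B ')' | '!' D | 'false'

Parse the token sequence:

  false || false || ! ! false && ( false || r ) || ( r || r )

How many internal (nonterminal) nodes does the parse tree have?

28

[B [B [B [B [C [D false]]] || [C [D false]]] || [C [C [D ! [D ! [D false]]]] && [D ( [B [B [C [D false]]] || [C [D r]]] )]]] || [C [D ( [B [B [C [D r]]] || [C [D r]]] )]]]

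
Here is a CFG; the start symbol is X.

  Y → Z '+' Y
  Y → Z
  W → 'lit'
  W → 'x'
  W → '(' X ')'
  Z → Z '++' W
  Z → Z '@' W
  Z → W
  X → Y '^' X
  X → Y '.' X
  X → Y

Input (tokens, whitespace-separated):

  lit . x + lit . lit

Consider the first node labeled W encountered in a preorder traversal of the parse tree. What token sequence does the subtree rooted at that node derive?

[X [Y [Z [W lit]]] . [X [Y [Z [W x]] + [Y [Z [W lit]]]] . [X [Y [Z [W lit]]]]]]

lit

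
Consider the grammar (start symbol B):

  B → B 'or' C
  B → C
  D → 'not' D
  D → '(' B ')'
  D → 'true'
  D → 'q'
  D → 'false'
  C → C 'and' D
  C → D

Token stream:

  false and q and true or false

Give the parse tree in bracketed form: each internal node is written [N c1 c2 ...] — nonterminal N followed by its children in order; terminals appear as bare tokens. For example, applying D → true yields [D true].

B
B or C
C or C
C and D or C
C and D and D or C
D and D and D or C
false and D and D or C
false and q and D or C
false and q and true or C
false and q and true or D
false and q and true or false

[B [B [C [C [C [D false]] and [D q]] and [D true]]] or [C [D false]]]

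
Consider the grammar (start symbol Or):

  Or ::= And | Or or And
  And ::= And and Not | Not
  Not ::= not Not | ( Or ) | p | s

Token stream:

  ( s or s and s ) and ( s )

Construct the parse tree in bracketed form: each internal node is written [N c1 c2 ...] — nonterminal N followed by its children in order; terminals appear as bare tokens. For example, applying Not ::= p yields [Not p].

Or
And
And and Not
Not and Not
( Or ) and Not
( Or or And ) and Not
( And or And ) and Not
( Not or And ) and Not
( s or And ) and Not
( s or And and Not ) and Not
( s or Not and Not ) and Not
( s or s and Not ) and Not
( s or s and s ) and Not
( s or s and s ) and ( Or )
( s or s and s ) and ( And )
( s or s and s ) and ( Not )
( s or s and s ) and ( s )

[Or [And [And [Not ( [Or [Or [And [Not s]]] or [And [And [Not s]] and [Not s]]] )]] and [Not ( [Or [And [Not s]]] )]]]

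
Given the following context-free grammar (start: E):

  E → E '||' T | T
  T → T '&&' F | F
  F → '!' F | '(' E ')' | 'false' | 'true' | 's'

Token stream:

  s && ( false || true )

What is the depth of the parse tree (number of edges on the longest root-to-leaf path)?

[E [T [T [F s]] && [F ( [E [E [T [F false]]] || [T [F true]]] )]]]

7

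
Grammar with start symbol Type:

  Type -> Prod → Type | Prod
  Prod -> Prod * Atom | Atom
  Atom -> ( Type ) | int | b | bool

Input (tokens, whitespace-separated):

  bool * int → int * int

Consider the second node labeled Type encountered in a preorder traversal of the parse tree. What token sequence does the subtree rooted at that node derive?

[Type [Prod [Prod [Atom bool]] * [Atom int]] → [Type [Prod [Prod [Atom int]] * [Atom int]]]]

int * int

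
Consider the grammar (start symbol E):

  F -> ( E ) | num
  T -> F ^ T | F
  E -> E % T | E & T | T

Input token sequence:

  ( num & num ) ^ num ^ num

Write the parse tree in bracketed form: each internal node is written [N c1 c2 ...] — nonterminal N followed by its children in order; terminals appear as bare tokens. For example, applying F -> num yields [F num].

[E [T [F ( [E [E [T [F num]]] & [T [F num]]] )] ^ [T [F num] ^ [T [F num]]]]]

E
T
F ^ T
( E ) ^ T
( E & T ) ^ T
( T & T ) ^ T
( F & T ) ^ T
( num & T ) ^ T
( num & F ) ^ T
( num & num ) ^ T
( num & num ) ^ F ^ T
( num & num ) ^ num ^ T
( num & num ) ^ num ^ F
( num & num ) ^ num ^ num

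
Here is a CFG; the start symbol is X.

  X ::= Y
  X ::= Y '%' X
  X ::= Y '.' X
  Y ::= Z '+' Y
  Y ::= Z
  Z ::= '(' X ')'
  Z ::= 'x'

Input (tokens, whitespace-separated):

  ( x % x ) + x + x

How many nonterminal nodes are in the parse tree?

13

[X [Y [Z ( [X [Y [Z x]] % [X [Y [Z x]]]] )] + [Y [Z x] + [Y [Z x]]]]]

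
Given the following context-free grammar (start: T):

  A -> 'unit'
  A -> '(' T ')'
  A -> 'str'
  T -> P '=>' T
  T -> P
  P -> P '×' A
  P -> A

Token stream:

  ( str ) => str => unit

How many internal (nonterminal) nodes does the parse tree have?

12

[T [P [A ( [T [P [A str]]] )]] => [T [P [A str]] => [T [P [A unit]]]]]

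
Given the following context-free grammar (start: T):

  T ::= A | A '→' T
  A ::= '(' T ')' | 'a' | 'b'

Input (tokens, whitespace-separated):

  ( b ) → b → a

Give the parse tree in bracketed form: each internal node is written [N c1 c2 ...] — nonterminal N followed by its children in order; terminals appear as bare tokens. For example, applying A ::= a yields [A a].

T
A → T
( T ) → T
( A ) → T
( b ) → T
( b ) → A → T
( b ) → b → T
( b ) → b → A
( b ) → b → a

[T [A ( [T [A b]] )] → [T [A b] → [T [A a]]]]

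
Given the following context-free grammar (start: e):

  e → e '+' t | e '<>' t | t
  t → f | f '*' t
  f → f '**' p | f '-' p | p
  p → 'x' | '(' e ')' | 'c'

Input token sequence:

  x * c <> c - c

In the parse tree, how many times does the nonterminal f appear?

[e [e [t [f [p x]] * [t [f [p c]]]]] <> [t [f [f [p c]] - [p c]]]]

4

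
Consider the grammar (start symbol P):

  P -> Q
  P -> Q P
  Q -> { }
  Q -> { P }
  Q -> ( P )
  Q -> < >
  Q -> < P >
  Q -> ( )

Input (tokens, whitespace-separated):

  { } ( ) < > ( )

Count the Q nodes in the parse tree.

4

[P [Q { }] [P [Q ( )] [P [Q < >] [P [Q ( )]]]]]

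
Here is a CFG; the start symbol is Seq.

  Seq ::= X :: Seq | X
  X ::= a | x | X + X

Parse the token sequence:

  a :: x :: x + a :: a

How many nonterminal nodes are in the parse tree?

10

[Seq [X a] :: [Seq [X x] :: [Seq [X [X x] + [X a]] :: [Seq [X a]]]]]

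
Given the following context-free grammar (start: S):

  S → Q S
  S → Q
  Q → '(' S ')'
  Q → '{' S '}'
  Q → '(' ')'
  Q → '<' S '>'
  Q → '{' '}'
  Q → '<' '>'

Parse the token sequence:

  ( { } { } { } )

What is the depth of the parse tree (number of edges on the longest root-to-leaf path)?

6

[S [Q ( [S [Q { }] [S [Q { }] [S [Q { }]]]] )]]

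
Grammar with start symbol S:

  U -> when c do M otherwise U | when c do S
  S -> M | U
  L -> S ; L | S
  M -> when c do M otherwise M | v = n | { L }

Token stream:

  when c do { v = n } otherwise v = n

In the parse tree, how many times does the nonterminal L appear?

[S [M when c do [M { [L [S [M v = n]]] }] otherwise [M v = n]]]

1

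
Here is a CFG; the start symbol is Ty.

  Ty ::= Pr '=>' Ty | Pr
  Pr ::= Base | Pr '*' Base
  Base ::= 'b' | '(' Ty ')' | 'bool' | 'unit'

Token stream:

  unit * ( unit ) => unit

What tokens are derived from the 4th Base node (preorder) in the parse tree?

[Ty [Pr [Pr [Base unit]] * [Base ( [Ty [Pr [Base unit]]] )]] => [Ty [Pr [Base unit]]]]

unit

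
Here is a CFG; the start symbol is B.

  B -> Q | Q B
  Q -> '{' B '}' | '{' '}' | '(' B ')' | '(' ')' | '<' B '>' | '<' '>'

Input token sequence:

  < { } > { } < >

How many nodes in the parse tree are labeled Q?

4

[B [Q < [B [Q { }]] >] [B [Q { }] [B [Q < >]]]]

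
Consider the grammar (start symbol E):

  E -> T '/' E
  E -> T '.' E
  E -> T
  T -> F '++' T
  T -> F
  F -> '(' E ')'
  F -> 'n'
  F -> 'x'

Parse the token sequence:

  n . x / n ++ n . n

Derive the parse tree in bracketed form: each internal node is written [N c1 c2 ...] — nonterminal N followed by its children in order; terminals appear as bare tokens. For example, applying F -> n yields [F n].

[E [T [F n]] . [E [T [F x]] / [E [T [F n] ++ [T [F n]]] . [E [T [F n]]]]]]

E
T . E
F . E
n . E
n . T / E
n . F / E
n . x / E
n . x / T . E
n . x / F ++ T . E
n . x / n ++ T . E
n . x / n ++ F . E
n . x / n ++ n . E
n . x / n ++ n . T
n . x / n ++ n . F
n . x / n ++ n . n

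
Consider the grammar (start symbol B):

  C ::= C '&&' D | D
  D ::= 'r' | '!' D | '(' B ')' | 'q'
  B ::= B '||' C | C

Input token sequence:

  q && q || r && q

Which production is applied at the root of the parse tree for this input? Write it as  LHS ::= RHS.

[B [B [C [C [D q]] && [D q]]] || [C [C [D r]] && [D q]]]

B ::= B '||' C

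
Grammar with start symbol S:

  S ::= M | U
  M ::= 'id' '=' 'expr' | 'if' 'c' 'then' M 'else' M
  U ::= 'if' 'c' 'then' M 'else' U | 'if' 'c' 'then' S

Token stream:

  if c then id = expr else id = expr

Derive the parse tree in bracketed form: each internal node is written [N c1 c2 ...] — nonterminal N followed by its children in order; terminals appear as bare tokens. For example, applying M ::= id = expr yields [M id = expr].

S
M
if c then M else M
if c then id = expr else M
if c then id = expr else id = expr

[S [M if c then [M id = expr] else [M id = expr]]]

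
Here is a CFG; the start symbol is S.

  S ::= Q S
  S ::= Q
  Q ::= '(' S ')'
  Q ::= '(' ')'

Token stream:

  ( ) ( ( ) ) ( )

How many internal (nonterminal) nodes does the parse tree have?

[S [Q ( )] [S [Q ( [S [Q ( )]] )] [S [Q ( )]]]]

8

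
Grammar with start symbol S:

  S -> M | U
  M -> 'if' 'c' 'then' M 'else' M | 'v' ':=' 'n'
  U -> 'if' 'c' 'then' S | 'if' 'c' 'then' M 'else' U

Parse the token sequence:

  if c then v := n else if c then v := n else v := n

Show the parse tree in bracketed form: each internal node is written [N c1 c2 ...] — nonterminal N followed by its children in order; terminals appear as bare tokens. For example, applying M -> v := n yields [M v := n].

[S [M if c then [M v := n] else [M if c then [M v := n] else [M v := n]]]]

S
M
if c then M else M
if c then v := n else M
if c then v := n else if c then M else M
if c then v := n else if c then v := n else M
if c then v := n else if c then v := n else v := n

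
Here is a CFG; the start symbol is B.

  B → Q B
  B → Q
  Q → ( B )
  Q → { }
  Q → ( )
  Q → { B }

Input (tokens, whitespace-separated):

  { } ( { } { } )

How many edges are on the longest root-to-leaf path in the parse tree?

[B [Q { }] [B [Q ( [B [Q { }] [B [Q { }]]] )]]]

6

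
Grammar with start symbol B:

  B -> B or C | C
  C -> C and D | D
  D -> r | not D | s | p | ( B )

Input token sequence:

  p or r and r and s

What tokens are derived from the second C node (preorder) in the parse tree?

[B [B [C [D p]]] or [C [C [C [D r]] and [D r]] and [D s]]]

r and r and s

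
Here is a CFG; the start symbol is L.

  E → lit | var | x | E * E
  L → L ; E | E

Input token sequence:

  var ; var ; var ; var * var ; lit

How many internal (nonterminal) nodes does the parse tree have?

[L [L [L [L [L [E var]] ; [E var]] ; [E var]] ; [E [E var] * [E var]]] ; [E lit]]

12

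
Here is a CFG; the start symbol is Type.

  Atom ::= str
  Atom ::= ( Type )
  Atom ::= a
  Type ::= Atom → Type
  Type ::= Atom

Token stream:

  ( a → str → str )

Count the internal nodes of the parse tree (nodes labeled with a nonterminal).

[Type [Atom ( [Type [Atom a] → [Type [Atom str] → [Type [Atom str]]]] )]]

8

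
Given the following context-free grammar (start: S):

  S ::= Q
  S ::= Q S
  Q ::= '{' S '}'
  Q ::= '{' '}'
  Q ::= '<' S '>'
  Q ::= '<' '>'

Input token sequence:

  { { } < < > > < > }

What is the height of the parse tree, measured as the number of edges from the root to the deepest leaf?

[S [Q { [S [Q { }] [S [Q < [S [Q < >]] >] [S [Q < >]]]] }]]

7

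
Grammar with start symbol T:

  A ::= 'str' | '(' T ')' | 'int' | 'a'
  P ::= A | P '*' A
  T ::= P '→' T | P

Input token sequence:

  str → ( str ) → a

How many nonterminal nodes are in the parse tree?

[T [P [A str]] → [T [P [A ( [T [P [A str]]] )]] → [T [P [A a]]]]]

12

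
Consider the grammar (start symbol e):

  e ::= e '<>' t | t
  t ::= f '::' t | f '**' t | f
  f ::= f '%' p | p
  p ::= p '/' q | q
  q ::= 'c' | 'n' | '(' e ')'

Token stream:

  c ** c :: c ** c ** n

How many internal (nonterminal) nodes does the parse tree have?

21

[e [t [f [p [q c]]] ** [t [f [p [q c]]] :: [t [f [p [q c]]] ** [t [f [p [q c]]] ** [t [f [p [q n]]]]]]]]]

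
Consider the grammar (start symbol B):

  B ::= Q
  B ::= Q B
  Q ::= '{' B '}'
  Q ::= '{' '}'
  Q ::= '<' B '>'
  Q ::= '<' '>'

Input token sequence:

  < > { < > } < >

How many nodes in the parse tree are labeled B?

[B [Q < >] [B [Q { [B [Q < >]] }] [B [Q < >]]]]

4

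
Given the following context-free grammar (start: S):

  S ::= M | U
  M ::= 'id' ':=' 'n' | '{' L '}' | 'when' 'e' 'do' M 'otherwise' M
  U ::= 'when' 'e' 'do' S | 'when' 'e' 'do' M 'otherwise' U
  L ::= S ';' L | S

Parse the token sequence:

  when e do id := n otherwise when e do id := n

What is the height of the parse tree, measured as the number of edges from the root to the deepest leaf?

[S [U when e do [M id := n] otherwise [U when e do [S [M id := n]]]]]

5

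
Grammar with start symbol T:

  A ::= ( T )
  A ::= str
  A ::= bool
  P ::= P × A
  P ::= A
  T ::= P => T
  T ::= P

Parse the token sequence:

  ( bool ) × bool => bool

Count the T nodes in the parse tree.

[T [P [P [A ( [T [P [A bool]]] )]] × [A bool]] => [T [P [A bool]]]]

3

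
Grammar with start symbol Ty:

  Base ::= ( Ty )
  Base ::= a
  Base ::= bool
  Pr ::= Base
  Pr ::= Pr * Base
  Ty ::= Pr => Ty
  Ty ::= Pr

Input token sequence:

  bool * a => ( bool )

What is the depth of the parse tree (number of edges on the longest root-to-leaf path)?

7

[Ty [Pr [Pr [Base bool]] * [Base a]] => [Ty [Pr [Base ( [Ty [Pr [Base bool]]] )]]]]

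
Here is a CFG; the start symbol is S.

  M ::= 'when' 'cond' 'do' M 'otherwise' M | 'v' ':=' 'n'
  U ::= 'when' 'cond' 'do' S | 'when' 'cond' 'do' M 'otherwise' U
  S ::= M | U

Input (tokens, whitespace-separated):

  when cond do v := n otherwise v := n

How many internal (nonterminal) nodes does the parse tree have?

4

[S [M when cond do [M v := n] otherwise [M v := n]]]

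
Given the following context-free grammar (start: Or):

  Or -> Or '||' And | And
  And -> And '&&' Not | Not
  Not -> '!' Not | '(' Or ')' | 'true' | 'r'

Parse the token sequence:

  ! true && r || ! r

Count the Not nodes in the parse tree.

[Or [Or [And [And [Not ! [Not true]]] && [Not r]]] || [And [Not ! [Not r]]]]

5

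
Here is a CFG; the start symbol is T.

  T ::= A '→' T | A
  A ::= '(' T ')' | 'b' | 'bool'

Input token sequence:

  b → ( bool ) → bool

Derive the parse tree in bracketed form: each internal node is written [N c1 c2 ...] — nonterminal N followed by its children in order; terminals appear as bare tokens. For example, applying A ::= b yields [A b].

[T [A b] → [T [A ( [T [A bool]] )] → [T [A bool]]]]

T
A → T
b → T
b → A → T
b → ( T ) → T
b → ( A ) → T
b → ( bool ) → T
b → ( bool ) → A
b → ( bool ) → bool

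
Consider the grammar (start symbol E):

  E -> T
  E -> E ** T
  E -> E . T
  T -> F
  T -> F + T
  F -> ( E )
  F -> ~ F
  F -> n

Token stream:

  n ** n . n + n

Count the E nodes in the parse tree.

3

[E [E [E [T [F n]]] ** [T [F n]]] . [T [F n] + [T [F n]]]]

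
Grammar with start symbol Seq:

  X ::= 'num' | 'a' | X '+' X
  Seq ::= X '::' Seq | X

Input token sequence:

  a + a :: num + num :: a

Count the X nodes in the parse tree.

7

[Seq [X [X a] + [X a]] :: [Seq [X [X num] + [X num]] :: [Seq [X a]]]]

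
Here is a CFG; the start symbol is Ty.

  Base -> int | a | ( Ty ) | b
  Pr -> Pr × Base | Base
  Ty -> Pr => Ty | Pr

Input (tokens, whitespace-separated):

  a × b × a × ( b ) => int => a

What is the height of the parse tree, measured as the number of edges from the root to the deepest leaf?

6

[Ty [Pr [Pr [Pr [Pr [Base a]] × [Base b]] × [Base a]] × [Base ( [Ty [Pr [Base b]]] )]] => [Ty [Pr [Base int]] => [Ty [Pr [Base a]]]]]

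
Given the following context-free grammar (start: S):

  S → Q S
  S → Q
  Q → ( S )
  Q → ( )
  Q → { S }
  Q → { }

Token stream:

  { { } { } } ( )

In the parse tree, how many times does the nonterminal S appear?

4

[S [Q { [S [Q { }] [S [Q { }]]] }] [S [Q ( )]]]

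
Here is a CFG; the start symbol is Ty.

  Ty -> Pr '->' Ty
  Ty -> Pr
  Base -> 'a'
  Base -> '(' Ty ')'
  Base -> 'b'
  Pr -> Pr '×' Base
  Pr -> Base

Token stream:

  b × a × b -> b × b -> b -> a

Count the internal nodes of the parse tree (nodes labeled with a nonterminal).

[Ty [Pr [Pr [Pr [Base b]] × [Base a]] × [Base b]] -> [Ty [Pr [Pr [Base b]] × [Base b]] -> [Ty [Pr [Base b]] -> [Ty [Pr [Base a]]]]]]

18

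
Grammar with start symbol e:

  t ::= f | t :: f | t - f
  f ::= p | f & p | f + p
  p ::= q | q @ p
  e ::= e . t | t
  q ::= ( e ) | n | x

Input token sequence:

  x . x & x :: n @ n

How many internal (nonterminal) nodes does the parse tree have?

19

[e [e [t [f [p [q x]]]]] . [t [t [f [f [p [q x]]] & [p [q x]]]] :: [f [p [q n] @ [p [q n]]]]]]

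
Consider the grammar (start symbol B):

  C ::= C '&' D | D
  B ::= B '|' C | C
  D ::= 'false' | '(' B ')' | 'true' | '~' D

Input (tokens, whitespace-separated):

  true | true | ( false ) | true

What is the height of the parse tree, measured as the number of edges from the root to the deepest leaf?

[B [B [B [B [C [D true]]] | [C [D true]]] | [C [D ( [B [C [D false]]] )]]] | [C [D true]]]

7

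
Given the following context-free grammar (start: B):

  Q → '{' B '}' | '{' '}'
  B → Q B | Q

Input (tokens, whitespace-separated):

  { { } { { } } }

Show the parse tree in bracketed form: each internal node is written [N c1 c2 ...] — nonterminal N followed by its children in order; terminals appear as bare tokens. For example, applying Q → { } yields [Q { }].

[B [Q { [B [Q { }] [B [Q { [B [Q { }]] }]]] }]]

B
Q
{ B }
{ Q B }
{ { } B }
{ { } Q }
{ { } { B } }
{ { } { Q } }
{ { } { { } } }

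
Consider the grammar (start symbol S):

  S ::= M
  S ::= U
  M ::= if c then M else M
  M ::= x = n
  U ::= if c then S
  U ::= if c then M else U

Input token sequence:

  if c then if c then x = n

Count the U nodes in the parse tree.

2

[S [U if c then [S [U if c then [S [M x = n]]]]]]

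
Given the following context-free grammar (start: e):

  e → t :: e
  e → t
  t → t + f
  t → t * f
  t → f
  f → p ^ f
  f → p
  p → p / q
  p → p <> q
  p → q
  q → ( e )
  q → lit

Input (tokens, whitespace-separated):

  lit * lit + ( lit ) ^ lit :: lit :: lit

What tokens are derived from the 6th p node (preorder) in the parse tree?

lit

[e [t [t [t [f [p [q lit]]]] * [f [p [q lit]]]] + [f [p [q ( [e [t [f [p [q lit]]]]] )]] ^ [f [p [q lit]]]]] :: [e [t [f [p [q lit]]]] :: [e [t [f [p [q lit]]]]]]]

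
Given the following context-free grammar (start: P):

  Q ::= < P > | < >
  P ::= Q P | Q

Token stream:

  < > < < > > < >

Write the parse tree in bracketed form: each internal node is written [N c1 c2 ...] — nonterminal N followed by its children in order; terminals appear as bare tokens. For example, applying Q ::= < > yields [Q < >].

P
Q P
< > P
< > Q P
< > < P > P
< > < Q > P
< > < < > > P
< > < < > > Q
< > < < > > < >

[P [Q < >] [P [Q < [P [Q < >]] >] [P [Q < >]]]]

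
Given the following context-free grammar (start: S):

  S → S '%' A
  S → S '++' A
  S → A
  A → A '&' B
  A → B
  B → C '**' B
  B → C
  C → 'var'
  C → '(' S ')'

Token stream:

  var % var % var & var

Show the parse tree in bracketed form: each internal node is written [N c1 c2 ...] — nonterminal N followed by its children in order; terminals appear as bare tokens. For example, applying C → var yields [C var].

S
S % A
S % A % A
A % A % A
B % A % A
C % A % A
var % A % A
var % B % A
var % C % A
var % var % A
var % var % A & B
var % var % B & B
var % var % C & B
var % var % var & B
var % var % var & C
var % var % var & var

[S [S [S [A [B [C var]]]] % [A [B [C var]]]] % [A [A [B [C var]]] & [B [C var]]]]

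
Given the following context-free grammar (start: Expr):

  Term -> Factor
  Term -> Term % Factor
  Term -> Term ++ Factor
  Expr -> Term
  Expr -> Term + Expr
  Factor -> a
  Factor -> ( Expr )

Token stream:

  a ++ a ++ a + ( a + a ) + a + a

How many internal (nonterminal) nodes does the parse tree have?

22

[Expr [Term [Term [Term [Factor a]] ++ [Factor a]] ++ [Factor a]] + [Expr [Term [Factor ( [Expr [Term [Factor a]] + [Expr [Term [Factor a]]]] )]] + [Expr [Term [Factor a]] + [Expr [Term [Factor a]]]]]]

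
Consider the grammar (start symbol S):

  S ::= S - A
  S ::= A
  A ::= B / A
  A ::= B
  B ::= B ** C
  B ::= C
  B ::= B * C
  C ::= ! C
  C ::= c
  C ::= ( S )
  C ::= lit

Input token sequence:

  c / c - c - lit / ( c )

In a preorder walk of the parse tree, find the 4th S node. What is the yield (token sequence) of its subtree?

[S [S [S [A [B [C c]] / [A [B [C c]]]]] - [A [B [C c]]]] - [A [B [C lit]] / [A [B [C ( [S [A [B [C c]]]] )]]]]]

c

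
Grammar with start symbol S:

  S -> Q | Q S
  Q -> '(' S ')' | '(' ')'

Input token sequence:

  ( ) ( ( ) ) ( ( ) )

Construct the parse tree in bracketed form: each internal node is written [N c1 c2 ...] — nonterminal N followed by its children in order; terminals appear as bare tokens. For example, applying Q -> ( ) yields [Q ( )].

[S [Q ( )] [S [Q ( [S [Q ( )]] )] [S [Q ( [S [Q ( )]] )]]]]

S
Q S
( ) S
( ) Q S
( ) ( S ) S
( ) ( Q ) S
( ) ( ( ) ) S
( ) ( ( ) ) Q
( ) ( ( ) ) ( S )
( ) ( ( ) ) ( Q )
( ) ( ( ) ) ( ( ) )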